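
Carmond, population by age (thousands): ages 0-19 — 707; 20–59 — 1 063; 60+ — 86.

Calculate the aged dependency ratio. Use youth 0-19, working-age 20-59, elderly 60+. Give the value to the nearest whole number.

Old-age dependency ratio = 86 / 1 063 × 100 = 8

Old-age dependency ratio: 8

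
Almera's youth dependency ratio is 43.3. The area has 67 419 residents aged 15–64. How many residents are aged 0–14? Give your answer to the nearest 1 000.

Youth dependency ratio = youth / working-age × 100
43.3 = Y / 67 419 × 100
⇒ 29 000

Aged 0–14: 29 000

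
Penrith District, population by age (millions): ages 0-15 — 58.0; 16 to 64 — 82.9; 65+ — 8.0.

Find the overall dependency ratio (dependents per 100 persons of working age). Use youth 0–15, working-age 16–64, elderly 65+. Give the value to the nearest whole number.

Total dependency ratio: 80

Total dependency ratio = (58.0 + 8.0) / 82.9 × 100 = 66.0 / 82.9 × 100 = 80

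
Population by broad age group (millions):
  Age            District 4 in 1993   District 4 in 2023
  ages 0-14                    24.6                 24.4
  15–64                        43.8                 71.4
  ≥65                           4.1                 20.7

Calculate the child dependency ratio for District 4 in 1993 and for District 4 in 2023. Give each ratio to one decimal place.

District 4 in 1993: 24.6 / 43.8 × 100 = 56.2
District 4 in 2023: 24.4 / 71.4 × 100 = 34.2

District 4 in 1993: 56.2
District 4 in 2023: 34.2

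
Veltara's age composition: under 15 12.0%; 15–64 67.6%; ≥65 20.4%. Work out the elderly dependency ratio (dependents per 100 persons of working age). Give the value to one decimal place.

Old-age dependency ratio = 20.4 / 67.6 × 100 = 30.2

Old-age dependency ratio: 30.2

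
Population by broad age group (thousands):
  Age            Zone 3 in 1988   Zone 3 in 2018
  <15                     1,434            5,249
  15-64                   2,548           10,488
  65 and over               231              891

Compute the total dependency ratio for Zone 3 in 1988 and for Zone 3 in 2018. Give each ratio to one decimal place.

Zone 3 in 1988: 65.3
Zone 3 in 2018: 58.5

Zone 3 in 1988: (1,434 + 231) / 2,548 × 100 = 1,665 / 2,548 × 100 = 65.3
Zone 3 in 2018: (5,249 + 891) / 10,488 × 100 = 6,140 / 10,488 × 100 = 58.5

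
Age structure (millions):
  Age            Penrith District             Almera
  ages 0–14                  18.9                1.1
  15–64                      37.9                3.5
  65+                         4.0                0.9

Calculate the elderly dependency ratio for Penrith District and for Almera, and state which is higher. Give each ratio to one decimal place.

Penrith District: 10.6
Almera: 25.7
Higher: Almera

Penrith District: 4.0 / 37.9 × 100 = 10.6
Almera: 0.9 / 3.5 × 100 = 25.7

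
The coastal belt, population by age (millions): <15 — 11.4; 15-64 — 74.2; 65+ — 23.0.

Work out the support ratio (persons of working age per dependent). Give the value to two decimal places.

Support ratio = 74.2 / (11.4 + 23.0) = 74.2 / 34.4 = 2.16

Support ratio: 2.16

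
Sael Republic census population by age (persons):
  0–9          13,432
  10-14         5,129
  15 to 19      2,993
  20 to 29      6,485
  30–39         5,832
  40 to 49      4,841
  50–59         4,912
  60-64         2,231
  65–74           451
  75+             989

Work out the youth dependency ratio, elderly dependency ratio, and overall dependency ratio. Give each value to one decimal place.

0–14: 13,432 + 5,129 = 18,561
15–64: 2,993 + 6,485 + 5,832 + 4,841 + 4,912 + 2,231 = 27,294
65+: 451 + 989 = 1,440
Youth dependency ratio = 18,561 / 27,294 × 100 = 68.0
Old-age dependency ratio = 1,440 / 27,294 × 100 = 5.3
Total dependency ratio = (18,561 + 1,440) / 27,294 × 100 = 20,001 / 27,294 × 100 = 73.3

Youth dependency ratio: 68.0
Old-age dependency ratio: 5.3
Total dependency ratio: 73.3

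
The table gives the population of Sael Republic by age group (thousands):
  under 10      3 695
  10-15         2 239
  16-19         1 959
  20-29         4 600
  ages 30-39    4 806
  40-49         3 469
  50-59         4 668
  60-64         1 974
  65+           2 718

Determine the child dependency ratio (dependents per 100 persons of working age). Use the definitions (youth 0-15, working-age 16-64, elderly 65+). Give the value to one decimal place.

0–15: 3 695 + 2 239 = 5 934
16–64: 1 959 + 4 600 + 4 806 + 3 469 + 4 668 + 1 974 = 21 476
65+: 2 718
Youth dependency ratio = 5 934 / 21 476 × 100 = 27.6

Youth dependency ratio: 27.6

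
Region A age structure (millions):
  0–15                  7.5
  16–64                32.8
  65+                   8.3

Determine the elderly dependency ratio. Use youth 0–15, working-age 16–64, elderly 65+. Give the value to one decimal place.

Old-age dependency ratio: 25.3

Old-age dependency ratio = 8.3 / 32.8 × 100 = 25.3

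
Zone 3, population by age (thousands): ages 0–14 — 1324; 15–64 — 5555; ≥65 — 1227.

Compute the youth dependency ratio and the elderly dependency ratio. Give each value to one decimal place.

Youth dependency ratio: 23.8
Old-age dependency ratio: 22.1

Youth dependency ratio = 1324 / 5555 × 100 = 23.8
Old-age dependency ratio = 1227 / 5555 × 100 = 22.1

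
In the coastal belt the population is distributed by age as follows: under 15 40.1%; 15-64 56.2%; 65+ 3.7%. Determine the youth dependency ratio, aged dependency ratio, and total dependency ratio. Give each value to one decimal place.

Youth dependency ratio: 71.4
Old-age dependency ratio: 6.6
Total dependency ratio: 77.9

Youth dependency ratio = 40.1 / 56.2 × 100 = 71.4
Old-age dependency ratio = 3.7 / 56.2 × 100 = 6.6
Total dependency ratio = (40.1 + 3.7) / 56.2 × 100 = 43.8 / 56.2 × 100 = 77.9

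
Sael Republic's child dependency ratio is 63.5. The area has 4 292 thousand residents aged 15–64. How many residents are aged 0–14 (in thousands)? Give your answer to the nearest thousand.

Youth dependency ratio = youth / working-age × 100
63.5 = Y / 4 292 × 100
⇒ 2 725

Aged 0–14: 2 725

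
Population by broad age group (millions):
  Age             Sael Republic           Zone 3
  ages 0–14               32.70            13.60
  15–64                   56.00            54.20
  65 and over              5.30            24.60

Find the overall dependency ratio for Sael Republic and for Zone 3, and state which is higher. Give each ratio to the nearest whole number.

Sael Republic: (32.70 + 5.30) / 56.00 × 100 = 38.00 / 56.00 × 100 = 68
Zone 3: (13.60 + 24.60) / 54.20 × 100 = 38.20 / 54.20 × 100 = 70

Sael Republic: 68
Zone 3: 70
Higher: Zone 3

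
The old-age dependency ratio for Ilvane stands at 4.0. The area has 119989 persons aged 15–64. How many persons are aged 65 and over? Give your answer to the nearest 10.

Aged 65 and over: 4800

Old-age dependency ratio = elderly / working-age × 100
4.0 = E / 119989 × 100
⇒ 4800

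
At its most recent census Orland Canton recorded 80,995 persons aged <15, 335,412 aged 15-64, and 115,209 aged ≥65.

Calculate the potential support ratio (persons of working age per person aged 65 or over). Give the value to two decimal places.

Potential support ratio: 2.91

Potential support ratio = 335,412 / 115,209 = 2.91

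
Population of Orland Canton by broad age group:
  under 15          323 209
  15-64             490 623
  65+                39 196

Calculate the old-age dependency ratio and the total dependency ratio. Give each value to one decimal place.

Old-age dependency ratio = 39 196 / 490 623 × 100 = 8.0
Total dependency ratio = (323 209 + 39 196) / 490 623 × 100 = 362 405 / 490 623 × 100 = 73.9

Old-age dependency ratio: 8.0
Total dependency ratio: 73.9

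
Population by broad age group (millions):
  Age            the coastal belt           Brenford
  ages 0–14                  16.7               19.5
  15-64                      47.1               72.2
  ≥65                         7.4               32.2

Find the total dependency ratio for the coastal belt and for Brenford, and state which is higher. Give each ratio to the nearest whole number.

the coastal belt: (16.7 + 7.4) / 47.1 × 100 = 24.1 / 47.1 × 100 = 51
Brenford: (19.5 + 32.2) / 72.2 × 100 = 51.7 / 72.2 × 100 = 72

the coastal belt: 51
Brenford: 72
Higher: Brenford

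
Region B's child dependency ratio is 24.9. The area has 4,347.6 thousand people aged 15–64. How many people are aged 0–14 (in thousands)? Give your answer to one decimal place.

Aged 0–14: 1,082.6

Youth dependency ratio = youth / working-age × 100
24.9 = Y / 4,347.6 × 100
⇒ 1,082.6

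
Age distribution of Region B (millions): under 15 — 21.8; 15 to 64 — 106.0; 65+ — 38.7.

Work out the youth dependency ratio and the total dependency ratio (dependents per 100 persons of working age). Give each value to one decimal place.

Youth dependency ratio: 20.6
Total dependency ratio: 57.1

Youth dependency ratio = 21.8 / 106.0 × 100 = 20.6
Total dependency ratio = (21.8 + 38.7) / 106.0 × 100 = 60.5 / 106.0 × 100 = 57.1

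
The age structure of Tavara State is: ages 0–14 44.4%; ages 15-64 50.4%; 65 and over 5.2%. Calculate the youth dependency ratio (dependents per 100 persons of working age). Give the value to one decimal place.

Youth dependency ratio: 88.1

Youth dependency ratio = 44.4 / 50.4 × 100 = 88.1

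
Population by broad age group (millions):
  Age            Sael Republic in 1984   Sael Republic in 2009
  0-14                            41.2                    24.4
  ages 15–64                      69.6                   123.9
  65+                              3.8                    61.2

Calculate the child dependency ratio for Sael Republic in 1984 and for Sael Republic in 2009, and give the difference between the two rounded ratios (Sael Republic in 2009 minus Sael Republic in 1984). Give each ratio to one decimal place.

Sael Republic in 1984: 59.2
Sael Republic in 2009: 19.7
Difference: -39.5

Sael Republic in 1984: 41.2 / 69.6 × 100 = 59.2
Sael Republic in 2009: 24.4 / 123.9 × 100 = 19.7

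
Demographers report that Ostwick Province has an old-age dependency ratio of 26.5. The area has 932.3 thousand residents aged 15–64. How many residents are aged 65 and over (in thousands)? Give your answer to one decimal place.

Aged 65 and over: 247.1

Old-age dependency ratio = elderly / working-age × 100
26.5 = E / 932.3 × 100
⇒ 247.1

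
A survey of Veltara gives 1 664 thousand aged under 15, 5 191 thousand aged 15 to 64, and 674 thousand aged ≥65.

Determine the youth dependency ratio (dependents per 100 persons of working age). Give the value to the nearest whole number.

Youth dependency ratio = 1 664 / 5 191 × 100 = 32

Youth dependency ratio: 32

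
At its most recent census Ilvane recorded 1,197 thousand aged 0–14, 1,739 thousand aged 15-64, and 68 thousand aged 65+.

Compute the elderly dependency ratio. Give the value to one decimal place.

Old-age dependency ratio: 3.9

Old-age dependency ratio = 68 / 1,739 × 100 = 3.9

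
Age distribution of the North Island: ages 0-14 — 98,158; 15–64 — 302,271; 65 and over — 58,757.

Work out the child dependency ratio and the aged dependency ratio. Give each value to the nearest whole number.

Youth dependency ratio: 32
Old-age dependency ratio: 19

Youth dependency ratio = 98,158 / 302,271 × 100 = 32
Old-age dependency ratio = 58,757 / 302,271 × 100 = 19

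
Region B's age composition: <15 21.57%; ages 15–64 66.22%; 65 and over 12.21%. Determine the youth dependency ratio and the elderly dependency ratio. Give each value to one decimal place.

Youth dependency ratio: 32.6
Old-age dependency ratio: 18.4

Youth dependency ratio = 21.57 / 66.22 × 100 = 32.6
Old-age dependency ratio = 12.21 / 66.22 × 100 = 18.4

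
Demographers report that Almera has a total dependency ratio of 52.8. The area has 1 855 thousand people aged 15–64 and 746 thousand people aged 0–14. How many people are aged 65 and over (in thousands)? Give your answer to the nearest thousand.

Aged 65 and over: 233

Total dependency ratio = (youth + elderly) / working-age × 100
52.8 = (746 + E) / 1 855 × 100
⇒ 233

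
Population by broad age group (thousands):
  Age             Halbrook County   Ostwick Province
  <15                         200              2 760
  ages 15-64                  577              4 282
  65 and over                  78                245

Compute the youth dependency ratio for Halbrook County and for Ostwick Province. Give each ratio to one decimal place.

Halbrook County: 200 / 577 × 100 = 34.7
Ostwick Province: 2 760 / 4 282 × 100 = 64.5

Halbrook County: 34.7
Ostwick Province: 64.5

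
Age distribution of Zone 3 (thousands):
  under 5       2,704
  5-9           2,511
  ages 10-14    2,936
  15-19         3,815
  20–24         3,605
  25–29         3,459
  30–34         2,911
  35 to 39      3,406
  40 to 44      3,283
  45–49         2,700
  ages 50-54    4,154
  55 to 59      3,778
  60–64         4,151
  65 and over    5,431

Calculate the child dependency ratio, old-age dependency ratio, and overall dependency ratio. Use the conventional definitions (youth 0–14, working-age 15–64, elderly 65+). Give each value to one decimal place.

Youth dependency ratio: 23.1
Old-age dependency ratio: 15.4
Total dependency ratio: 38.5

0–14: 2,704 + 2,511 + 2,936 = 8,151
15–64: 3,815 + 3,605 + 3,459 + 2,911 + 3,406 + 3,283 + 2,700 + 4,154 + 3,778 + 4,151 = 35,262
65+: 5,431
Youth dependency ratio = 8,151 / 35,262 × 100 = 23.1
Old-age dependency ratio = 5,431 / 35,262 × 100 = 15.4
Total dependency ratio = (8,151 + 5,431) / 35,262 × 100 = 13,582 / 35,262 × 100 = 38.5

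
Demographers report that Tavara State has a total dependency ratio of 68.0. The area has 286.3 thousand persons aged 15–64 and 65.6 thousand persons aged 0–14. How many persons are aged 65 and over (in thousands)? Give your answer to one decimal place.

Aged 65 and over: 129.1

Total dependency ratio = (youth + elderly) / working-age × 100
68.0 = (65.6 + E) / 286.3 × 100
⇒ 129.1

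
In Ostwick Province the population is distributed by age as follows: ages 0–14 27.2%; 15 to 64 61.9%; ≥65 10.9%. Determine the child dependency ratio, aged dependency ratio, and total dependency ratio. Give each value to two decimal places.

Youth dependency ratio: 43.94
Old-age dependency ratio: 17.61
Total dependency ratio: 61.55

Youth dependency ratio = 27.2 / 61.9 × 100 = 43.94
Old-age dependency ratio = 10.9 / 61.9 × 100 = 17.61
Total dependency ratio = (27.2 + 10.9) / 61.9 × 100 = 38.1 / 61.9 × 100 = 61.55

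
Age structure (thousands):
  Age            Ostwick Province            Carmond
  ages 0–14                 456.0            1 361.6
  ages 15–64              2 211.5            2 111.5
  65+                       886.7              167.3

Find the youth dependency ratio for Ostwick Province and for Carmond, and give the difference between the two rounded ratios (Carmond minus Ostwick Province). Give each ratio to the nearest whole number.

Ostwick Province: 456.0 / 2 211.5 × 100 = 21
Carmond: 1 361.6 / 2 111.5 × 100 = 64

Ostwick Province: 21
Carmond: 64
Difference: +43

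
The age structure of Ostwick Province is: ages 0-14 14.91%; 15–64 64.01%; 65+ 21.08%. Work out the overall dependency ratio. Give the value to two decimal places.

Total dependency ratio: 56.23

Total dependency ratio = (14.91 + 21.08) / 64.01 × 100 = 35.99 / 64.01 × 100 = 56.23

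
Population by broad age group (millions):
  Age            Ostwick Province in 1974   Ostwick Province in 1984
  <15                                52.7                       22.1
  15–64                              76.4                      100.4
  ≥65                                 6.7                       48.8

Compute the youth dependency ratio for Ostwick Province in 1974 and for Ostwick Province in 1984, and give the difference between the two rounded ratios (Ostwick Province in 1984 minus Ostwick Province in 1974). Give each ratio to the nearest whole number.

Ostwick Province in 1974: 52.7 / 76.4 × 100 = 69
Ostwick Province in 1984: 22.1 / 100.4 × 100 = 22

Ostwick Province in 1974: 69
Ostwick Province in 1984: 22
Difference: -47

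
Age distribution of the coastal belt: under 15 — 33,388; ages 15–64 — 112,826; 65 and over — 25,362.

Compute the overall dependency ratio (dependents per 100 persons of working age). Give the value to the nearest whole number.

Total dependency ratio = (33,388 + 25,362) / 112,826 × 100 = 58,750 / 112,826 × 100 = 52

Total dependency ratio: 52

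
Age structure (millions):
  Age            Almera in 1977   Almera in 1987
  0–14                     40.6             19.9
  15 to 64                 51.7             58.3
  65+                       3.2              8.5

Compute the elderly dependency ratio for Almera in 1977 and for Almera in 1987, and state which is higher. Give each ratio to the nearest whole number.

Almera in 1977: 3.2 / 51.7 × 100 = 6
Almera in 1987: 8.5 / 58.3 × 100 = 15

Almera in 1977: 6
Almera in 1987: 15
Higher: Almera in 1987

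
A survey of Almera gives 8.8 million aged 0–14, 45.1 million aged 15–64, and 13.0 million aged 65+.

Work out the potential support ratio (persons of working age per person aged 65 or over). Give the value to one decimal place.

Potential support ratio: 3.5

Potential support ratio = 45.1 / 13.0 = 3.5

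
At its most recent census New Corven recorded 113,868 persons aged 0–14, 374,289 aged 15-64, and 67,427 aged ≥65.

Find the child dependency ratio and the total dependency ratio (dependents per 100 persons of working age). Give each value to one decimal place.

Youth dependency ratio = 113,868 / 374,289 × 100 = 30.4
Total dependency ratio = (113,868 + 67,427) / 374,289 × 100 = 181,295 / 374,289 × 100 = 48.4

Youth dependency ratio: 30.4
Total dependency ratio: 48.4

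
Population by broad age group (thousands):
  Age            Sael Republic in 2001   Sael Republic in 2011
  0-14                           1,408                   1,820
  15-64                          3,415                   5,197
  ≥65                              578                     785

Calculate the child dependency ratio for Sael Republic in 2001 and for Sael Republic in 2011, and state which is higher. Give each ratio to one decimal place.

Sael Republic in 2001: 1,408 / 3,415 × 100 = 41.2
Sael Republic in 2011: 1,820 / 5,197 × 100 = 35.0

Sael Republic in 2001: 41.2
Sael Republic in 2011: 35.0
Higher: Sael Republic in 2001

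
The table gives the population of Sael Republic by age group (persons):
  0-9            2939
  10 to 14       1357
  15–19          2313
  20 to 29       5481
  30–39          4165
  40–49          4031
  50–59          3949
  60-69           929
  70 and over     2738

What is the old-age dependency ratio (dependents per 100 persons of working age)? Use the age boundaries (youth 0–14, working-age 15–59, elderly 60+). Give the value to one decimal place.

Old-age dependency ratio: 18.4

0–14: 2939 + 1357 = 4296
15–59: 2313 + 5481 + 4165 + 4031 + 3949 = 19939
60+: 929 + 2738 = 3667
Old-age dependency ratio = 3667 / 19939 × 100 = 18.4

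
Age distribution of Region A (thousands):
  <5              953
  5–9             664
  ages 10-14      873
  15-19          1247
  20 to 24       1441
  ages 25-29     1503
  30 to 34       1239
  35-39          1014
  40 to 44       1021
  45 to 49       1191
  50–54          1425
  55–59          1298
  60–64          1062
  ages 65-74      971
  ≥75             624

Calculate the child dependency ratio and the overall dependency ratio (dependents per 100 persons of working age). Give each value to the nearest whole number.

Youth dependency ratio: 20
Total dependency ratio: 33

0–14: 953 + 664 + 873 = 2490
15–64: 1247 + 1441 + 1503 + 1239 + 1014 + 1021 + 1191 + 1425 + 1298 + 1062 = 12441
65+: 971 + 624 = 1595
Youth dependency ratio = 2490 / 12441 × 100 = 20
Total dependency ratio = (2490 + 1595) / 12441 × 100 = 4085 / 12441 × 100 = 33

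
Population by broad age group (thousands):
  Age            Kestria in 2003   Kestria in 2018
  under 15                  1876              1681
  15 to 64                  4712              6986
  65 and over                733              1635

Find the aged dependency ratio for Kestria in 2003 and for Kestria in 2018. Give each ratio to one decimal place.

Kestria in 2003: 733 / 4712 × 100 = 15.6
Kestria in 2018: 1635 / 6986 × 100 = 23.4

Kestria in 2003: 15.6
Kestria in 2018: 23.4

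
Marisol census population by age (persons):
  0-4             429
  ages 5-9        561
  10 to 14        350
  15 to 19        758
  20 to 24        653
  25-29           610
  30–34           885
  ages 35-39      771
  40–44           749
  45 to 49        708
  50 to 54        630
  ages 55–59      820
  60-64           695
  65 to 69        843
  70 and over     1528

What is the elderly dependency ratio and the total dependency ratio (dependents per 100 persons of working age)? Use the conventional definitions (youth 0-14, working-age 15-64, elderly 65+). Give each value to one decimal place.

0–14: 429 + 561 + 350 = 1340
15–64: 758 + 653 + 610 + 885 + 771 + 749 + 708 + 630 + 820 + 695 = 7279
65+: 843 + 1528 = 2371
Old-age dependency ratio = 2371 / 7279 × 100 = 32.6
Total dependency ratio = (1340 + 2371) / 7279 × 100 = 3711 / 7279 × 100 = 51.0

Old-age dependency ratio: 32.6
Total dependency ratio: 51.0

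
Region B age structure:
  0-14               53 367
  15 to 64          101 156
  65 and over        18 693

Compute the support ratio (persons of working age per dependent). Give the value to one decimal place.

Support ratio = 101 156 / (53 367 + 18 693) = 101 156 / 72 060 = 1.4

Support ratio: 1.4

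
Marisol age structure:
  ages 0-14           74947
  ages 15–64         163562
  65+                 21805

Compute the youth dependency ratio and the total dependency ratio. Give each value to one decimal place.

Youth dependency ratio: 45.8
Total dependency ratio: 59.2

Youth dependency ratio = 74947 / 163562 × 100 = 45.8
Total dependency ratio = (74947 + 21805) / 163562 × 100 = 96752 / 163562 × 100 = 59.2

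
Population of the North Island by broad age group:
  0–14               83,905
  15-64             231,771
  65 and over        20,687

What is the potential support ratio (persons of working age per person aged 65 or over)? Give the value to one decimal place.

Potential support ratio = 231,771 / 20,687 = 11.2

Potential support ratio: 11.2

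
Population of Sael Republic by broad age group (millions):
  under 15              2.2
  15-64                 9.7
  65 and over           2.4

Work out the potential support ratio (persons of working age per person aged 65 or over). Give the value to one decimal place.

Potential support ratio: 4.0

Potential support ratio = 9.7 / 2.4 = 4.0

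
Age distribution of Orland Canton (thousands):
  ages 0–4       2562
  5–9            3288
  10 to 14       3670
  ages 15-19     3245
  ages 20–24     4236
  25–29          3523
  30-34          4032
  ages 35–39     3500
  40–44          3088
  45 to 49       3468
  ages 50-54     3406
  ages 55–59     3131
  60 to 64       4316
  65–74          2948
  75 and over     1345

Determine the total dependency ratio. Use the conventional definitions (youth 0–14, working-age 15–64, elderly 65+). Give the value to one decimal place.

0–14: 2562 + 3288 + 3670 = 9520
15–64: 3245 + 4236 + 3523 + 4032 + 3500 + 3088 + 3468 + 3406 + 3131 + 4316 = 35945
65+: 2948 + 1345 = 4293
Total dependency ratio = (9520 + 4293) / 35945 × 100 = 13813 / 35945 × 100 = 38.4

Total dependency ratio: 38.4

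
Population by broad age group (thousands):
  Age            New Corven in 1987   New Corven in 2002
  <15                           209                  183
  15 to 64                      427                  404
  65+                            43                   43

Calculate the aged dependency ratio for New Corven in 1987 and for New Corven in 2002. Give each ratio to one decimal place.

New Corven in 1987: 43 / 427 × 100 = 10.1
New Corven in 2002: 43 / 404 × 100 = 10.6

New Corven in 1987: 10.1
New Corven in 2002: 10.6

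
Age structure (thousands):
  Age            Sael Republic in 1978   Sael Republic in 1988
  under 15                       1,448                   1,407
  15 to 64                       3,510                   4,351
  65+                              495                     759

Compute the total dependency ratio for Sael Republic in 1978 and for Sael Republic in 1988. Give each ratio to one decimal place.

Sael Republic in 1978: 55.4
Sael Republic in 1988: 49.8

Sael Republic in 1978: (1,448 + 495) / 3,510 × 100 = 1,943 / 3,510 × 100 = 55.4
Sael Republic in 1988: (1,407 + 759) / 4,351 × 100 = 2,166 / 4,351 × 100 = 49.8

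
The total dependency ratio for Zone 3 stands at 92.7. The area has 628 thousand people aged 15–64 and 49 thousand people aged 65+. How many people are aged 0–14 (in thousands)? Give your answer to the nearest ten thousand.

Aged 0–14: 530

Total dependency ratio = (youth + elderly) / working-age × 100
92.7 = (Y + 49) / 628 × 100
⇒ 530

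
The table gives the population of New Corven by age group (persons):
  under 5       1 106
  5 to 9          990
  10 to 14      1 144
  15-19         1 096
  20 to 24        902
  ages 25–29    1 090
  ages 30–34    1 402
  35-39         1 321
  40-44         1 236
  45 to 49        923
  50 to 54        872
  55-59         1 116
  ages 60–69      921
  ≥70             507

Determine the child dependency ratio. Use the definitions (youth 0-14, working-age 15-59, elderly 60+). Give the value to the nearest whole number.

0–14: 1 106 + 990 + 1 144 = 3 240
15–59: 1 096 + 902 + 1 090 + 1 402 + 1 321 + 1 236 + 923 + 872 + 1 116 = 9 958
60+: 921 + 507 = 1 428
Youth dependency ratio = 3 240 / 9 958 × 100 = 33

Youth dependency ratio: 33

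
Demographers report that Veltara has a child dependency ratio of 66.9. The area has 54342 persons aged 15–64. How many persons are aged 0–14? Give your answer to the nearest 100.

Youth dependency ratio = youth / working-age × 100
66.9 = Y / 54342 × 100
⇒ 36400

Aged 0–14: 36400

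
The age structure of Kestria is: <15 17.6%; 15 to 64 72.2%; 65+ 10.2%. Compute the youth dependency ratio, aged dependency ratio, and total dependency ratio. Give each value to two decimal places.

Youth dependency ratio: 24.38
Old-age dependency ratio: 14.13
Total dependency ratio: 38.50

Youth dependency ratio = 17.6 / 72.2 × 100 = 24.38
Old-age dependency ratio = 10.2 / 72.2 × 100 = 14.13
Total dependency ratio = (17.6 + 10.2) / 72.2 × 100 = 27.8 / 72.2 × 100 = 38.50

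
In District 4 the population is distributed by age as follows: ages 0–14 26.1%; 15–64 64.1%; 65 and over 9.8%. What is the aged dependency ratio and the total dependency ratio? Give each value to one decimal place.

Old-age dependency ratio = 9.8 / 64.1 × 100 = 15.3
Total dependency ratio = (26.1 + 9.8) / 64.1 × 100 = 35.9 / 64.1 × 100 = 56.0

Old-age dependency ratio: 15.3
Total dependency ratio: 56.0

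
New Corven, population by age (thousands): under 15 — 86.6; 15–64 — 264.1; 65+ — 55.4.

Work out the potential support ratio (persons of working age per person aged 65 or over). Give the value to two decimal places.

Potential support ratio: 4.77

Potential support ratio = 264.1 / 55.4 = 4.77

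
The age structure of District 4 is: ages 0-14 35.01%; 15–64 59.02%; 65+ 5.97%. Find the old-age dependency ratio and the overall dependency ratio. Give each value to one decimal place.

Old-age dependency ratio: 10.1
Total dependency ratio: 69.4

Old-age dependency ratio = 5.97 / 59.02 × 100 = 10.1
Total dependency ratio = (35.01 + 5.97) / 59.02 × 100 = 40.98 / 59.02 × 100 = 69.4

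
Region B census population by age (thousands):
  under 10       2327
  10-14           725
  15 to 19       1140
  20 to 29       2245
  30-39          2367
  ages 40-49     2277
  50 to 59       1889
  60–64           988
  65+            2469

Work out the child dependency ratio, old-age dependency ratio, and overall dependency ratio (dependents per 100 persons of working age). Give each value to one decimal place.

0–14: 2327 + 725 = 3052
15–64: 1140 + 2245 + 2367 + 2277 + 1889 + 988 = 10906
65+: 2469
Youth dependency ratio = 3052 / 10906 × 100 = 28.0
Old-age dependency ratio = 2469 / 10906 × 100 = 22.6
Total dependency ratio = (3052 + 2469) / 10906 × 100 = 5521 / 10906 × 100 = 50.6

Youth dependency ratio: 28.0
Old-age dependency ratio: 22.6
Total dependency ratio: 50.6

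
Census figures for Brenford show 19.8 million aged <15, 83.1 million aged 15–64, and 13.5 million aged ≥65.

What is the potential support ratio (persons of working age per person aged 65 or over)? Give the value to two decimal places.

Potential support ratio: 6.16

Potential support ratio = 83.1 / 13.5 = 6.16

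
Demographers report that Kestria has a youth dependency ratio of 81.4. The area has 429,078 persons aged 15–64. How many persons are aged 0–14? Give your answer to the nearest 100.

Youth dependency ratio = youth / working-age × 100
81.4 = Y / 429,078 × 100
⇒ 349,300

Aged 0–14: 349,300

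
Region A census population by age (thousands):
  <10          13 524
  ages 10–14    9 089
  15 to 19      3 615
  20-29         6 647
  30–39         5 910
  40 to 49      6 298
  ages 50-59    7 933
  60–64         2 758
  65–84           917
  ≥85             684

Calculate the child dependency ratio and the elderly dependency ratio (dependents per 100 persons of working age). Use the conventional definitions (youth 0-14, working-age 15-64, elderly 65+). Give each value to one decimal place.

Youth dependency ratio: 68.2
Old-age dependency ratio: 4.8

0–14: 13 524 + 9 089 = 22 613
15–64: 3 615 + 6 647 + 5 910 + 6 298 + 7 933 + 2 758 = 33 161
65+: 917 + 684 = 1 601
Youth dependency ratio = 22 613 / 33 161 × 100 = 68.2
Old-age dependency ratio = 1 601 / 33 161 × 100 = 4.8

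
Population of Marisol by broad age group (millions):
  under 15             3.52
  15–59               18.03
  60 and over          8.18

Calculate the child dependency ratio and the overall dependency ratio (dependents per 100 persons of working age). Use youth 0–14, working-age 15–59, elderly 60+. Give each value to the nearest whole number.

Youth dependency ratio: 20
Total dependency ratio: 65

Youth dependency ratio = 3.52 / 18.03 × 100 = 20
Total dependency ratio = (3.52 + 8.18) / 18.03 × 100 = 11.70 / 18.03 × 100 = 65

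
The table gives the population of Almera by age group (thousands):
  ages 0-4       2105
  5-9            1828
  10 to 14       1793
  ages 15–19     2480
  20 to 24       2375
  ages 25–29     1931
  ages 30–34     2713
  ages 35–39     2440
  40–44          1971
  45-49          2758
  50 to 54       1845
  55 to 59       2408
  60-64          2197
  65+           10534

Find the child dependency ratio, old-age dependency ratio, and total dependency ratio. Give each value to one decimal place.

Youth dependency ratio: 24.8
Old-age dependency ratio: 45.6
Total dependency ratio: 70.3

0–14: 2105 + 1828 + 1793 = 5726
15–64: 2480 + 2375 + 1931 + 2713 + 2440 + 1971 + 2758 + 1845 + 2408 + 2197 = 23118
65+: 10534
Youth dependency ratio = 5726 / 23118 × 100 = 24.8
Old-age dependency ratio = 10534 / 23118 × 100 = 45.6
Total dependency ratio = (5726 + 10534) / 23118 × 100 = 16260 / 23118 × 100 = 70.3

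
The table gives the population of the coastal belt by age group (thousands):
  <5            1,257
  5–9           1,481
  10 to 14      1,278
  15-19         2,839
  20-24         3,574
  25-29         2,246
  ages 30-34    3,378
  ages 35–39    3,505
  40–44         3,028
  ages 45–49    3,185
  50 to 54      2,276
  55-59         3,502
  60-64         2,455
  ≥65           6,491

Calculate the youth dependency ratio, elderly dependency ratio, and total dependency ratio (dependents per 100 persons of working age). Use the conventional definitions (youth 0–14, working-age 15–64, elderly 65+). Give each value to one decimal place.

Youth dependency ratio: 13.4
Old-age dependency ratio: 21.6
Total dependency ratio: 35.0

0–14: 1,257 + 1,481 + 1,278 = 4,016
15–64: 2,839 + 3,574 + 2,246 + 3,378 + 3,505 + 3,028 + 3,185 + 2,276 + 3,502 + 2,455 = 29,988
65+: 6,491
Youth dependency ratio = 4,016 / 29,988 × 100 = 13.4
Old-age dependency ratio = 6,491 / 29,988 × 100 = 21.6
Total dependency ratio = (4,016 + 6,491) / 29,988 × 100 = 10,507 / 29,988 × 100 = 35.0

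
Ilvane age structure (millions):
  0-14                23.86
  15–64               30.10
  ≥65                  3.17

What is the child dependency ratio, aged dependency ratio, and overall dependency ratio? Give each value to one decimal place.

Youth dependency ratio = 23.86 / 30.10 × 100 = 79.3
Old-age dependency ratio = 3.17 / 30.10 × 100 = 10.5
Total dependency ratio = (23.86 + 3.17) / 30.10 × 100 = 27.03 / 30.10 × 100 = 89.8

Youth dependency ratio: 79.3
Old-age dependency ratio: 10.5
Total dependency ratio: 89.8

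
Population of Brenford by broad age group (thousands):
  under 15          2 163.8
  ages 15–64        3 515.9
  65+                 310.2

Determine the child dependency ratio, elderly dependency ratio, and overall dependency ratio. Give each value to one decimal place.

Youth dependency ratio: 61.5
Old-age dependency ratio: 8.8
Total dependency ratio: 70.4

Youth dependency ratio = 2 163.8 / 3 515.9 × 100 = 61.5
Old-age dependency ratio = 310.2 / 3 515.9 × 100 = 8.8
Total dependency ratio = (2 163.8 + 310.2) / 3 515.9 × 100 = 2 474.0 / 3 515.9 × 100 = 70.4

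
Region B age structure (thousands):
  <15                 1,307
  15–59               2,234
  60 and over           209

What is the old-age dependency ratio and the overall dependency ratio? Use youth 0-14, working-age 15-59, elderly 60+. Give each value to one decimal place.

Old-age dependency ratio: 9.4
Total dependency ratio: 67.9

Old-age dependency ratio = 209 / 2,234 × 100 = 9.4
Total dependency ratio = (1,307 + 209) / 2,234 × 100 = 1,516 / 2,234 × 100 = 67.9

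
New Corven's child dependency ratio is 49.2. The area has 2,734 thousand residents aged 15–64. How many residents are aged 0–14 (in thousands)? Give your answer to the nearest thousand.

Youth dependency ratio = youth / working-age × 100
49.2 = Y / 2,734 × 100
⇒ 1,345

Aged 0–14: 1,345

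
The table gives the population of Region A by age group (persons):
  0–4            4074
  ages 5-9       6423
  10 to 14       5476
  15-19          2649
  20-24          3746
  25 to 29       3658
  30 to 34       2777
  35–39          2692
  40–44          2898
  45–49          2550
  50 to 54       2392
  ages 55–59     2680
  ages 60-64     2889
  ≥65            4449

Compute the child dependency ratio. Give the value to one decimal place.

0–14: 4074 + 6423 + 5476 = 15973
15–64: 2649 + 3746 + 3658 + 2777 + 2692 + 2898 + 2550 + 2392 + 2680 + 2889 = 28931
65+: 4449
Youth dependency ratio = 15973 / 28931 × 100 = 55.2

Youth dependency ratio: 55.2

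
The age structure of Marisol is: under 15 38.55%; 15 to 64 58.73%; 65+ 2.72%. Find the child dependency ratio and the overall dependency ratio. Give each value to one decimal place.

Youth dependency ratio: 65.6
Total dependency ratio: 70.3

Youth dependency ratio = 38.55 / 58.73 × 100 = 65.6
Total dependency ratio = (38.55 + 2.72) / 58.73 × 100 = 41.27 / 58.73 × 100 = 70.3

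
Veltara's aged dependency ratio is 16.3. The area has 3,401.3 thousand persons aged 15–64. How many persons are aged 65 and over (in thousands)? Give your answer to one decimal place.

Aged 65 and over: 554.4

Old-age dependency ratio = elderly / working-age × 100
16.3 = E / 3,401.3 × 100
⇒ 554.4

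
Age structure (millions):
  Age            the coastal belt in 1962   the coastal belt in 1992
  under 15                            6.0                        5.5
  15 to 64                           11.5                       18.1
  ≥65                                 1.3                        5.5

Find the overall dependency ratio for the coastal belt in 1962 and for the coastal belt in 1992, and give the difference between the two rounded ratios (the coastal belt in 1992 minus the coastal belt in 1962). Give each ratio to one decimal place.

the coastal belt in 1962: 63.5
the coastal belt in 1992: 60.8
Difference: -2.7

the coastal belt in 1962: (6.0 + 1.3) / 11.5 × 100 = 7.3 / 11.5 × 100 = 63.5
the coastal belt in 1992: (5.5 + 5.5) / 18.1 × 100 = 11.0 / 18.1 × 100 = 60.8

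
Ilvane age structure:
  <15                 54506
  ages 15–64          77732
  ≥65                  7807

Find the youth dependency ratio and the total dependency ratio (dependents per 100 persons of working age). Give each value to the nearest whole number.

Youth dependency ratio = 54506 / 77732 × 100 = 70
Total dependency ratio = (54506 + 7807) / 77732 × 100 = 62313 / 77732 × 100 = 80

Youth dependency ratio: 70
Total dependency ratio: 80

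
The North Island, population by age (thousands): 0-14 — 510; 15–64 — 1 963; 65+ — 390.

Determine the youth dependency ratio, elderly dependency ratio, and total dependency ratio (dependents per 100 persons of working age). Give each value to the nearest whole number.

Youth dependency ratio = 510 / 1 963 × 100 = 26
Old-age dependency ratio = 390 / 1 963 × 100 = 20
Total dependency ratio = (510 + 390) / 1 963 × 100 = 900 / 1 963 × 100 = 46

Youth dependency ratio: 26
Old-age dependency ratio: 20
Total dependency ratio: 46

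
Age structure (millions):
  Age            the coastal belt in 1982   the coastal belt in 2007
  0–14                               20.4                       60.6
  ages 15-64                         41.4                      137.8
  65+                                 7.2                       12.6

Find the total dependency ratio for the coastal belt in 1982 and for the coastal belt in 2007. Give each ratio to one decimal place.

the coastal belt in 1982: (20.4 + 7.2) / 41.4 × 100 = 27.6 / 41.4 × 100 = 66.7
the coastal belt in 2007: (60.6 + 12.6) / 137.8 × 100 = 73.2 / 137.8 × 100 = 53.1

the coastal belt in 1982: 66.7
the coastal belt in 2007: 53.1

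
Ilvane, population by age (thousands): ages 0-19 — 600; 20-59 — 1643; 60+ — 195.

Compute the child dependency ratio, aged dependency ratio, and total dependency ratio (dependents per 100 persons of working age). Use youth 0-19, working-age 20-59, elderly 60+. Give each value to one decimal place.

Youth dependency ratio: 36.5
Old-age dependency ratio: 11.9
Total dependency ratio: 48.4

Youth dependency ratio = 600 / 1643 × 100 = 36.5
Old-age dependency ratio = 195 / 1643 × 100 = 11.9
Total dependency ratio = (600 + 195) / 1643 × 100 = 795 / 1643 × 100 = 48.4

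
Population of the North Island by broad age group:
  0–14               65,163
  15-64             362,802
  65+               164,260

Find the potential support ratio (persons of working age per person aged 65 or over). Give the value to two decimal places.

Potential support ratio = 362,802 / 164,260 = 2.21

Potential support ratio: 2.21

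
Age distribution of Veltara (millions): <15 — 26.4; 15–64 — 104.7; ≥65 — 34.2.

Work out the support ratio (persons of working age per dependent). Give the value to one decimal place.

Support ratio: 1.7

Support ratio = 104.7 / (26.4 + 34.2) = 104.7 / 60.6 = 1.7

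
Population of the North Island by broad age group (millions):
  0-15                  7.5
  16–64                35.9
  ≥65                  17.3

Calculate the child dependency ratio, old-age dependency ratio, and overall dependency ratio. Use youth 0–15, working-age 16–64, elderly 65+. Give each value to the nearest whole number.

Youth dependency ratio = 7.5 / 35.9 × 100 = 21
Old-age dependency ratio = 17.3 / 35.9 × 100 = 48
Total dependency ratio = (7.5 + 17.3) / 35.9 × 100 = 24.8 / 35.9 × 100 = 69

Youth dependency ratio: 21
Old-age dependency ratio: 48
Total dependency ratio: 69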